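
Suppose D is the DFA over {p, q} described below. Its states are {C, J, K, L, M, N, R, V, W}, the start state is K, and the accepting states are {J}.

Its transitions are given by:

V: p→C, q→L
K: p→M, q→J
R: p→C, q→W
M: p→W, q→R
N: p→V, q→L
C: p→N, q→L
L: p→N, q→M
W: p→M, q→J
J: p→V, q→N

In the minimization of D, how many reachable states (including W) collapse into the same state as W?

Initial partition by acceptance: {J} | {C,K,L,M,N,R,V,W}.
On input q, block {C,K,L,M,N,R,V,W} splits into {C,L,M,N,R,V} and {K,W}.
Refine {C,L,M,N,R,V} on symbol p: members go to different blocks, giving {C,L,N,R,V} and {M}.
On input q, block {C,L,N,R,V} splits into {C,N,V} and {R} and {L}.
Stable partition: {J} | {C,N,V} | {K,W} | {M} | {R} | {L} — 6 equivalence classes.
The equivalence class containing W is {K,W}, of size 2.

2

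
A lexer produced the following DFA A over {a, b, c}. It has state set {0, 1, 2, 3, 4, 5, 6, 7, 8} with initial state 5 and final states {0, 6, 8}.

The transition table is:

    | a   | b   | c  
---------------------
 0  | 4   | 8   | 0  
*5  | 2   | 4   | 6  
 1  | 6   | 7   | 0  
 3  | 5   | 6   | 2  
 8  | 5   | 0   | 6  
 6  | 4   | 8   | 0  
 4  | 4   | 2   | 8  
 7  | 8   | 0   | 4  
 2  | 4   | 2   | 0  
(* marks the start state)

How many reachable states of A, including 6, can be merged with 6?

3

States {1,3,7} cannot be reached from the start state, so discard them.
Start with accepting vs non-accepting: {0,6,8} | {2,4,5}.
No further refinement is possible. Final partition (2 blocks): {0,6,8} | {2,4,5}.
State 6 belongs to the block {0,6,8}, which has 3 states.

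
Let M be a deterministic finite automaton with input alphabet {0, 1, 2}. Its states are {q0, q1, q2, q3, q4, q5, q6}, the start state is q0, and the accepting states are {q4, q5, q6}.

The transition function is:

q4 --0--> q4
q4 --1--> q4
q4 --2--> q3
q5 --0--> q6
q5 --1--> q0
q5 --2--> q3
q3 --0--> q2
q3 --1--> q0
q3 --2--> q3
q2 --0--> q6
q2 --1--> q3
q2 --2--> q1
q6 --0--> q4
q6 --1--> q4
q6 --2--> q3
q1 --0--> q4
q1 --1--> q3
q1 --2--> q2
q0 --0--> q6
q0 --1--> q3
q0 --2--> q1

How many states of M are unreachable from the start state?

1

Starting at q0 and following transitions, the reachable set is {q0, q1, q2, q3, q4, q6}. That leaves q5 unreachable — 1 in total.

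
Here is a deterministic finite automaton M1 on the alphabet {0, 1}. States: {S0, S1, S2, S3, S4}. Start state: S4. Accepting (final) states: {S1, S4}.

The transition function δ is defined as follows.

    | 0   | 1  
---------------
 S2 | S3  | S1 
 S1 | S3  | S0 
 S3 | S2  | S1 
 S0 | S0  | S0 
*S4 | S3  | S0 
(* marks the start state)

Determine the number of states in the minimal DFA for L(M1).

All states are reachable from the start state.
Initial partition by acceptance: {S1,S4} | {S0,S2,S3}.
On input 1, block {S0,S2,S3} splits into {S2,S3} and {S0}.
Stable partition: {S1,S4} | {S2,S3} | {S0} — 3 equivalence classes.

3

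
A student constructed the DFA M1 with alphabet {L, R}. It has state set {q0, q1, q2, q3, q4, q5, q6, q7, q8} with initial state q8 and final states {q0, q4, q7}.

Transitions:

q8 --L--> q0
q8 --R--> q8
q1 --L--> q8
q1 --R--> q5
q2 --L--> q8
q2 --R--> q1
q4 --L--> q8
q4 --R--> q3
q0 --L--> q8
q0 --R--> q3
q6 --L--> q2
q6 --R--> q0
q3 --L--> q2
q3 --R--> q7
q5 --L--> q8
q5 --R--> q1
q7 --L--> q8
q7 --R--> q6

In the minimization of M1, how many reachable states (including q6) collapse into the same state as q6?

2

States {q4} cannot be reached from the start state, so discard them.
Initial partition by acceptance: {q0,q7} | {q1,q2,q3,q5,q6,q8}.
Refine {q1,q2,q3,q5,q6,q8} on symbol L: members go to different blocks, giving {q1,q2,q3,q5,q6} and {q8}.
On input L, block {q1,q2,q3,q5,q6} splits into {q1,q2,q5} and {q3,q6}.
Stable partition: {q0,q7} | {q1,q2,q5} | {q8} | {q3,q6} — 4 equivalence classes.
State q6 belongs to the block {q3,q6}, which has 2 states.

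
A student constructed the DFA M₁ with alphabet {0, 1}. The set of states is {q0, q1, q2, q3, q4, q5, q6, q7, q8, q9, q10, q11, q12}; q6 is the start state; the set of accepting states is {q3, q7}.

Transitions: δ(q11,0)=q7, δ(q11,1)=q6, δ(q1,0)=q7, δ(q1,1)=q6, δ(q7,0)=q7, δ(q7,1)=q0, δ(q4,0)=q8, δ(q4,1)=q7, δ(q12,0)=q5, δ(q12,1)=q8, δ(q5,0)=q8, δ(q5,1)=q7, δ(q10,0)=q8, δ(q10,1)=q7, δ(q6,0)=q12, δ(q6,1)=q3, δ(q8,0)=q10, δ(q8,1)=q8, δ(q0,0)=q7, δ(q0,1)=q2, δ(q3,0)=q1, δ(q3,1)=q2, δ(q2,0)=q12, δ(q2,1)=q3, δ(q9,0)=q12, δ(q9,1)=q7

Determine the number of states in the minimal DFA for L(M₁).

6

First remove the unreachable states {q4,q9,q11}; 10 states remain.
Start with accepting vs non-accepting: {q3,q7} | {q0,q1,q2,q5,q6,q8,q10,q12}.
Split {q3,q7} by δ(·,0) → {q3} and {q7}.
Split {q0,q1,q2,q5,q6,q8,q10,q12} by δ(·,0) → {q2,q5,q6,q8,q10,q12} and {q0,q1}.
On input 1, block {q2,q5,q6,q8,q10,q12} splits into {q2,q6} and {q5,q10} and {q8,q12}.
Stable partition: {q3} | {q2,q6} | {q7} | {q0,q1} | {q5,q10} | {q8,q12} — 6 equivalence classes.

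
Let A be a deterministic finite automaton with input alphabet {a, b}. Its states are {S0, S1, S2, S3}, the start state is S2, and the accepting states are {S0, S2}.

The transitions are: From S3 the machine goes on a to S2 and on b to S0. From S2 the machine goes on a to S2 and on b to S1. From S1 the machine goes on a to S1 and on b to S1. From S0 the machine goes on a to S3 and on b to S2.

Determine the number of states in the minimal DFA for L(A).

2

Reachable states from the start: {S1,S2}. Unreachable: {S0,S3} — drop them.
Initial partition by acceptance: {S2} | {S1}.
No further refinement is possible. Final partition (2 blocks): {S2} | {S1}.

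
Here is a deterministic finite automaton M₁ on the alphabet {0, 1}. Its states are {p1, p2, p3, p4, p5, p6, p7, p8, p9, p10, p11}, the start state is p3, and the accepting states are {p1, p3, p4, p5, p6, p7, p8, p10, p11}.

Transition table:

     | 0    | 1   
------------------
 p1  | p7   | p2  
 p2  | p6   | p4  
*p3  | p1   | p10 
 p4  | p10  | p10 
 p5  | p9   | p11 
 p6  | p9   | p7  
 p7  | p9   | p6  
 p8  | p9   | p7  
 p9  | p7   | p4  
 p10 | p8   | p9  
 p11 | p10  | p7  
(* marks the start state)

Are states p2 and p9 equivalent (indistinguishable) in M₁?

Reachable states from the start: {p1,p2,p3,p4,p6,p7,p8,p9,p10}. Unreachable: {p5,p11} — drop them.
Start with accepting vs non-accepting: {p1,p3,p4,p6,p7,p8,p10} | {p2,p9}.
Split {p1,p3,p4,p6,p7,p8,p10} by δ(·,0) → {p1,p3,p4,p10} and {p6,p7,p8}.
On input 0, block {p1,p3,p4,p10} splits into {p1,p10} and {p3,p4}.
Stable partition: {p1,p10} | {p2,p9} | {p6,p7,p8} | {p3,p4} — 4 equivalence classes.
p2 and p9 lie in the same block of the stable partition, so they are equivalent — no string distinguishes them.

Yes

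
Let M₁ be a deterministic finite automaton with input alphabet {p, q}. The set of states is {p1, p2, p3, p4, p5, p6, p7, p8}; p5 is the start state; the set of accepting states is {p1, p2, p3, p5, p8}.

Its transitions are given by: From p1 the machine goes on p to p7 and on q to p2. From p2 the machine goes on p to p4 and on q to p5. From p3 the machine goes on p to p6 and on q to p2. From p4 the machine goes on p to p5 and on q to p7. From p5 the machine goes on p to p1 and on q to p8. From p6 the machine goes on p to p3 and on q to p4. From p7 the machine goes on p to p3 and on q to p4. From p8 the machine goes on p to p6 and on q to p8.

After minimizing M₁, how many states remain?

6

Every state is reachable, so we keep all 8.
Start with accepting vs non-accepting: {p1,p2,p3,p5,p8} | {p4,p6,p7}.
Split {p1,p2,p3,p5,p8} by δ(·,p) → {p1,p2,p3,p8} and {p5}.
On input q, block {p1,p2,p3,p8} splits into {p1,p3,p8} and {p2}.
Split {p1,p3,p8} by δ(·,q) → {p1,p3} and {p8}.
Split {p4,p6,p7} by δ(·,p) → {p6,p7} and {p4}.
The partition is now stable with 6 blocks: {p1,p3} | {p6,p7} | {p5} | {p2} | {p8} | {p4}.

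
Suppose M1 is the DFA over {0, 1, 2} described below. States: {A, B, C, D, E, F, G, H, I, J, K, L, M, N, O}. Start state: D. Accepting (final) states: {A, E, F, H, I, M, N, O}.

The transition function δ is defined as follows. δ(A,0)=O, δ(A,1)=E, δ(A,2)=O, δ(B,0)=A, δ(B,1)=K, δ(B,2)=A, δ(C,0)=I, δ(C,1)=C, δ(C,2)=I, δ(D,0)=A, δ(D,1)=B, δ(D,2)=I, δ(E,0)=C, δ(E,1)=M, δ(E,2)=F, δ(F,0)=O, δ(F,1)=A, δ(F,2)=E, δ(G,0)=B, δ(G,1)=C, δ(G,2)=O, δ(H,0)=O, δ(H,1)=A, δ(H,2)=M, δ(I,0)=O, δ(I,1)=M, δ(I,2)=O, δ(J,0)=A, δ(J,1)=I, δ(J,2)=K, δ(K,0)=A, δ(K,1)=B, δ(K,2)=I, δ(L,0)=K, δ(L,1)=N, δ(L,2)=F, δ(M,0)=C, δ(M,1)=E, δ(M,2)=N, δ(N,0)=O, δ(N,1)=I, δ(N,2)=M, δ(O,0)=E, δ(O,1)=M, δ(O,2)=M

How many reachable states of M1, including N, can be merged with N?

2

States {G,H,J,L} cannot be reached from the start state, so discard them.
Initial partition by acceptance: {A,E,F,I,M,N,O} | {B,C,D,K}.
Split {A,E,F,I,M,N,O} by δ(·,0) → {A,F,I,N,O} and {E,M}.
Split {A,F,I,N,O} by δ(·,0) → {A,F,I,N} and {O}.
Split {A,F,I,N} by δ(·,1) → {A,I} and {F,N}.
The partition is now stable with 5 blocks: {A,I} | {B,C,D,K} | {E,M} | {O} | {F,N}.
State N belongs to the block {F,N}, which has 2 states.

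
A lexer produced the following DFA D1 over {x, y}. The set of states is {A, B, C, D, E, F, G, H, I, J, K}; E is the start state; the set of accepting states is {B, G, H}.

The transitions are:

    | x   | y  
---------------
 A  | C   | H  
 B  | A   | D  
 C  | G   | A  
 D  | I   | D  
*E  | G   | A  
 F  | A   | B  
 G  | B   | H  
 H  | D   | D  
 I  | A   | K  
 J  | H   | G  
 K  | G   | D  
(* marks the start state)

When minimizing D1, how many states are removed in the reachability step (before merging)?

2

BFS from E reaches {A, B, C, D, E, G, H, I, K}; the 2 state(s) F, J are never visited.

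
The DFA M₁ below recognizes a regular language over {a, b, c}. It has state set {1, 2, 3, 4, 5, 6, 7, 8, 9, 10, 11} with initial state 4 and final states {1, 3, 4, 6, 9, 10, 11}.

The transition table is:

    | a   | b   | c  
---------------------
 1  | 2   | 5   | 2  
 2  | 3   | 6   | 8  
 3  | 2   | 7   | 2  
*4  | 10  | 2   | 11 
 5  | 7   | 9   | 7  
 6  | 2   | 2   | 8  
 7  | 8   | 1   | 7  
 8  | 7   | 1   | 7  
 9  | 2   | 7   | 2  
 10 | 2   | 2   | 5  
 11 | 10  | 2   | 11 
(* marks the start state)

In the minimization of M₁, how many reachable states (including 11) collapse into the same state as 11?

Every state is reachable, so we keep all 11.
Start with accepting vs non-accepting: {1,3,4,6,9,10,11} | {2,5,7,8}.
On input a, block {1,3,4,6,9,10,11} splits into {1,3,6,9,10} and {4,11}.
On input a, block {2,5,7,8} splits into {5,7,8} and {2}.
Refine {1,3,6,9,10} on symbol b: members go to different blocks, giving {1,3,9} and {6,10}.
Stable partition: {1,3,9} | {5,7,8} | {4,11} | {2} | {6,10} — 5 equivalence classes.
State 11 belongs to the block {4,11}, which has 2 states.

2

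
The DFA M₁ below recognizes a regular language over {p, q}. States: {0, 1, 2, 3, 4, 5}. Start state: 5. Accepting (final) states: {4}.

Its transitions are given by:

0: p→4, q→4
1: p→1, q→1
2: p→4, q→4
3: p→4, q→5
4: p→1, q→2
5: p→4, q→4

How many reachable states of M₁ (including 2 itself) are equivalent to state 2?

2

Reachable states from the start: {1,2,4,5}. Unreachable: {0,3} — drop them.
P0 = {4} | {1,2,5}.
Split {1,2,5} by δ(·,p) → {2,5} and {1}.
Stable partition: {4} | {2,5} | {1} — 3 equivalence classes.
The equivalence class containing 2 is {2,5}, of size 2.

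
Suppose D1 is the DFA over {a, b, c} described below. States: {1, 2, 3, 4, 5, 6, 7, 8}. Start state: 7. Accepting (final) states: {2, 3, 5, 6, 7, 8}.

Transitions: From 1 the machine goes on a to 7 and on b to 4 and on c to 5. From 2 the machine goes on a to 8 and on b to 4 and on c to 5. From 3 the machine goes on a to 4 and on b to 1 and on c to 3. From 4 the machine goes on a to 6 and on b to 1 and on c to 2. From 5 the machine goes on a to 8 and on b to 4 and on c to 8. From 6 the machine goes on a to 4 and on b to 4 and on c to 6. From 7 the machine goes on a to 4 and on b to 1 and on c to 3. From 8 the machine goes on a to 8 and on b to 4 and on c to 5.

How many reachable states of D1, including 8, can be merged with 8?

P0 = {2,3,5,6,7,8} | {1,4}.
Refine {2,3,5,6,7,8} on symbol a: members go to different blocks, giving {2,5,8} and {3,6,7}.
The partition is now stable with 3 blocks: {2,5,8} | {1,4} | {3,6,7}.
The equivalence class containing 8 is {2,5,8}, of size 3.

3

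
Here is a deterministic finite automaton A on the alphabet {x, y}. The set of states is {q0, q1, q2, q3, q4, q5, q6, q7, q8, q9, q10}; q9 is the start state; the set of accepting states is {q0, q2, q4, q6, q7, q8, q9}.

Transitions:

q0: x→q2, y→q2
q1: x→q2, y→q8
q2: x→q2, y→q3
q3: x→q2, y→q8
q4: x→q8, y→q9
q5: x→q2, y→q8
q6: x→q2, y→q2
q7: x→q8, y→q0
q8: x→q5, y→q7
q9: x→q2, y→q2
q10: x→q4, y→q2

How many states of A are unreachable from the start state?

4

No path from q9 leads to q1, q4, q6, q10; the other 7 states are all reachable.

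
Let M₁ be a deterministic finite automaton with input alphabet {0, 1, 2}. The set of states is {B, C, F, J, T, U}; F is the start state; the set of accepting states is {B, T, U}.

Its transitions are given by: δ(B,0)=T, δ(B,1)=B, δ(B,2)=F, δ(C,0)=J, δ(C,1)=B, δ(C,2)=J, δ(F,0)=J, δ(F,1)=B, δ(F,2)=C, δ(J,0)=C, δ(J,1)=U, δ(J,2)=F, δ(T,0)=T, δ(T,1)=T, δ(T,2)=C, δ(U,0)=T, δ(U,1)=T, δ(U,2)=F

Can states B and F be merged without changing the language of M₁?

P0 = {B,T,U} | {C,F,J}.
The partition is now stable with 2 blocks: {B,T,U} | {C,F,J}.
B and F end up in different blocks, so they are distinguishable. For instance, the string 'ε' is accepted from only B.

No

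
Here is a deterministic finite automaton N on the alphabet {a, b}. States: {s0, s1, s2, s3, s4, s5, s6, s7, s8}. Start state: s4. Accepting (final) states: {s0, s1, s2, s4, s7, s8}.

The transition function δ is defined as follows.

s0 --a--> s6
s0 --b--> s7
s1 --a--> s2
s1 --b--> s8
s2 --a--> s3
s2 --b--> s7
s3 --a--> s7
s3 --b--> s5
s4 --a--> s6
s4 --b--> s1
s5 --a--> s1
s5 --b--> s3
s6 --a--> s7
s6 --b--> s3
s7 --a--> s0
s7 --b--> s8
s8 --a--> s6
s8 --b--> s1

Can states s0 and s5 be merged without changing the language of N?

No

Initial partition by acceptance: {s0,s1,s2,s4,s7,s8} | {s3,s5,s6}.
On input a, block {s0,s1,s2,s4,s7,s8} splits into {s0,s2,s4,s8} and {s1,s7}.
Stable partition: {s0,s2,s4,s8} | {s3,s5,s6} | {s1,s7} — 3 equivalence classes.
s0 and s5 end up in different blocks, so they are distinguishable. For instance, the string 'ε' is accepted from only s0.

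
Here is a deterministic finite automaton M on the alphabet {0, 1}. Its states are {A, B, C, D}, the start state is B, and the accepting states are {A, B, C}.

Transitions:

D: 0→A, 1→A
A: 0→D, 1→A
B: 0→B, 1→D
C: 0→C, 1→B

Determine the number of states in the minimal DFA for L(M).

3

States {C} cannot be reached from the start state, so discard them.
Initial partition by acceptance: {A,B} | {D}.
On input 0, block {A,B} splits into {A} and {B}.
No further refinement is possible. Final partition (3 blocks): {A} | {D} | {B}.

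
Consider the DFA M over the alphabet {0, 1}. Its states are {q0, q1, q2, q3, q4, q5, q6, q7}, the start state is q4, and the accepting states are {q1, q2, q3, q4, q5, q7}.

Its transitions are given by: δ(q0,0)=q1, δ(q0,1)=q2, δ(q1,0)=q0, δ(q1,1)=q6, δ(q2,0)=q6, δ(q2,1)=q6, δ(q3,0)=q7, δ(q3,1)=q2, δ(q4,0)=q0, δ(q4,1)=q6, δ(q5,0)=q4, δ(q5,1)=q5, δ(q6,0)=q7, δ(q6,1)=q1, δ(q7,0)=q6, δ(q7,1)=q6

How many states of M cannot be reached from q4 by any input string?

2

BFS from q4 reaches {q0, q1, q2, q4, q6, q7}; the 2 state(s) q3, q5 are never visited.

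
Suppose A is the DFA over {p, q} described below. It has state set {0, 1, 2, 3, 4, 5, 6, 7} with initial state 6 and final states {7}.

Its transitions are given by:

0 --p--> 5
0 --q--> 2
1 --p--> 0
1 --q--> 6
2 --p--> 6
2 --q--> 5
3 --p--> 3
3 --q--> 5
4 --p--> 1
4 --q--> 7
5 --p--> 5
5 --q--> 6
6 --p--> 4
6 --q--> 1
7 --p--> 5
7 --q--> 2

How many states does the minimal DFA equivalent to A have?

States {3} cannot be reached from the start state, so discard them.
Initial partition by acceptance: {7} | {0,1,2,4,5,6}.
Refine {0,1,2,4,5,6} on symbol q: members go to different blocks, giving {0,1,2,5,6} and {4}.
Split {0,1,2,5,6} by δ(·,p) → {0,1,2,5} and {6}.
Refine {0,1,2,5} on symbol p: members go to different blocks, giving {0,1,5} and {2}.
Refine {0,1,5} on symbol q: members go to different blocks, giving {1,5} and {0}.
On input p, block {1,5} splits into {1} and {5}.
Stable partition: {7} | {1} | {4} | {6} | {2} | {0} | {5} — 7 equivalence classes.

7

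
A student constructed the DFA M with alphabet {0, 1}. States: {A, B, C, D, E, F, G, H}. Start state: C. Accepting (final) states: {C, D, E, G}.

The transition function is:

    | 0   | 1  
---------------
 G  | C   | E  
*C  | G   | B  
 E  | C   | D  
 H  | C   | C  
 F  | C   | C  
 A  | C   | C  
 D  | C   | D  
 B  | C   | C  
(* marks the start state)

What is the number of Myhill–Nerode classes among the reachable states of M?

Reachable states from the start: {B,C,D,E,G}. Unreachable: {A,F,H} — drop them.
P0 = {C,D,E,G} | {B}.
Refine {C,D,E,G} on symbol 1: members go to different blocks, giving {D,E,G} and {C}.
No further refinement is possible. Final partition (3 blocks): {D,E,G} | {B} | {C}.

3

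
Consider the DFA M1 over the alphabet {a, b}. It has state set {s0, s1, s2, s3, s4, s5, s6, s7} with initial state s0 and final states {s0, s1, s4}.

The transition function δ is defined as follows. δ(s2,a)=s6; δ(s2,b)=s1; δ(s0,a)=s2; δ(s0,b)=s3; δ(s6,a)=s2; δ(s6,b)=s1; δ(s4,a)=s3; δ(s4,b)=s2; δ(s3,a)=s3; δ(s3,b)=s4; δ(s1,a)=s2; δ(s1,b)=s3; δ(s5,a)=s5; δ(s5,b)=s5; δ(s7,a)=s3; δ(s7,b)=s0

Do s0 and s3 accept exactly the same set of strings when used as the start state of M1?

No

States {s5,s7} cannot be reached from the start state, so discard them.
P0 = {s0,s1,s4} | {s2,s3,s6}.
No further refinement is possible. Final partition (2 blocks): {s0,s1,s4} | {s2,s3,s6}.
s0 and s3 end up in different blocks, so they are distinguishable. For instance, the string 'ε' is accepted from only s0.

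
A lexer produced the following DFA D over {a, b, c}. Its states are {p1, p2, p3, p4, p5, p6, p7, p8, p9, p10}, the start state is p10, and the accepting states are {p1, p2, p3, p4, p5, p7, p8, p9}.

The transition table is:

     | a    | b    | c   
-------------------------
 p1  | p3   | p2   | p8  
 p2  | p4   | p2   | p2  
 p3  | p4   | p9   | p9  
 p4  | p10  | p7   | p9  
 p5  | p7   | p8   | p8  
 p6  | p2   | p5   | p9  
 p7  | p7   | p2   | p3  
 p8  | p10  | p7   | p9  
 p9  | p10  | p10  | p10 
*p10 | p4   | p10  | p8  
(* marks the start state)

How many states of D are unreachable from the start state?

Starting at p10 and following transitions, the reachable set is {p2, p3, p4, p7, p8, p9, p10}. That leaves p1, p5, p6 unreachable — 3 in total.

3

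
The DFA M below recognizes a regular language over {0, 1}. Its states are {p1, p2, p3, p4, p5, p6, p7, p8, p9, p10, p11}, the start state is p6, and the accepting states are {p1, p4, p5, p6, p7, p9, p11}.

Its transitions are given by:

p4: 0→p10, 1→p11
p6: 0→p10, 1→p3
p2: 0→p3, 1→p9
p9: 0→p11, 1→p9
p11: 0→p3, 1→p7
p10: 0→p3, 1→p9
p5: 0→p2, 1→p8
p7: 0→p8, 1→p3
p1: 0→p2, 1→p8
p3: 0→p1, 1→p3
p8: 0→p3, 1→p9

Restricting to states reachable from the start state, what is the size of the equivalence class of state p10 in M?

3

First remove the unreachable states {p4,p5}; 9 states remain.
Start with accepting vs non-accepting: {p1,p6,p7,p9,p11} | {p2,p3,p8,p10}.
Refine {p1,p6,p7,p9,p11} on symbol 0: members go to different blocks, giving {p1,p6,p7,p11} and {p9}.
Split {p1,p6,p7,p11} by δ(·,1) → {p1,p6,p7} and {p11}.
On input 0, block {p2,p3,p8,p10} splits into {p2,p8,p10} and {p3}.
Refine {p1,p6,p7} on symbol 1: members go to different blocks, giving {p6,p7} and {p1}.
Stable partition: {p6,p7} | {p2,p8,p10} | {p9} | {p11} | {p3} | {p1} — 6 equivalence classes.
State p10 belongs to the block {p2,p8,p10}, which has 3 states.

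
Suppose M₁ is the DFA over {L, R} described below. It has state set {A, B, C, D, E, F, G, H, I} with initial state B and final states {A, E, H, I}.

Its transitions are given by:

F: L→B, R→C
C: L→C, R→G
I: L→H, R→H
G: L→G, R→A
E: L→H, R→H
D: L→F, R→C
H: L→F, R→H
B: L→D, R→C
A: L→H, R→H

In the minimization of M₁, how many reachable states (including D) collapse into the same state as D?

3

Reachable states from the start: {A,B,C,D,F,G,H}. Unreachable: {E,I} — drop them.
P0 = {A,H} | {B,C,D,F,G}.
On input L, block {A,H} splits into {A} and {H}.
On input R, block {B,C,D,F,G} splits into {B,C,D,F} and {G}.
On input R, block {B,C,D,F} splits into {B,D,F} and {C}.
Stable partition: {A} | {B,D,F} | {H} | {G} | {C} — 5 equivalence classes.
The equivalence class containing D is {B,D,F}, of size 3.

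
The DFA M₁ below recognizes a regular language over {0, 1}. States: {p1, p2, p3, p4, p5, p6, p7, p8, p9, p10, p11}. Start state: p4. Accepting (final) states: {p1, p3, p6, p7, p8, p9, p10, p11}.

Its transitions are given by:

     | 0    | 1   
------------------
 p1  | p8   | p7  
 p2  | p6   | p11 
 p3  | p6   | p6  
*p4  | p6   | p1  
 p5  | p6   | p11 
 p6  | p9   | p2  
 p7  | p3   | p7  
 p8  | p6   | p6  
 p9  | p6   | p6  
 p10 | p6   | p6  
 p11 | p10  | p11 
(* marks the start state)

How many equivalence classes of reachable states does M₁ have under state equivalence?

States {p5} cannot be reached from the start state, so discard them.
Initial partition by acceptance: {p1,p3,p6,p7,p8,p9,p10,p11} | {p2,p4}.
Split {p1,p3,p6,p7,p8,p9,p10,p11} by δ(·,1) → {p1,p3,p7,p8,p9,p10,p11} and {p6}.
On input 0, block {p1,p3,p7,p8,p9,p10,p11} splits into {p3,p8,p9,p10} and {p1,p7,p11}.
No further refinement is possible. Final partition (4 blocks): {p3,p8,p9,p10} | {p2,p4} | {p6} | {p1,p7,p11}.

4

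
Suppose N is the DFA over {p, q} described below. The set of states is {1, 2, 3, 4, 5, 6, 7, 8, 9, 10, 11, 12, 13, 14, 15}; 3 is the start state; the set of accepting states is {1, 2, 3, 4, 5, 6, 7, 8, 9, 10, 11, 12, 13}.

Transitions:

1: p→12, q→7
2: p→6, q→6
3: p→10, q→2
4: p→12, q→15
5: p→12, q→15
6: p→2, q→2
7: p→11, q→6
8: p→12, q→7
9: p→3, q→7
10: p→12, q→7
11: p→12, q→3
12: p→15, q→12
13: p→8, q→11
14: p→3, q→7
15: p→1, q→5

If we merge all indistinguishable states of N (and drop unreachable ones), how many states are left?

6

Reachable states from the start: {1,2,3,5,6,7,10,11,12,15}. Unreachable: {4,8,9,13,14} — drop them.
Initial partition by acceptance: {1,2,3,5,6,7,10,11,12} | {15}.
On input p, block {1,2,3,5,6,7,10,11,12} splits into {1,2,3,5,6,7,10,11} and {12}.
Split {1,2,3,5,6,7,10,11} by δ(·,p) → {1,5,10,11} and {2,3,6,7}.
On input q, block {1,5,10,11} splits into {1,10,11} and {5}.
Split {2,3,6,7} by δ(·,p) → {2,6} and {3,7}.
No further refinement is possible. Final partition (6 blocks): {1,10,11} | {15} | {12} | {2,6} | {5} | {3,7}.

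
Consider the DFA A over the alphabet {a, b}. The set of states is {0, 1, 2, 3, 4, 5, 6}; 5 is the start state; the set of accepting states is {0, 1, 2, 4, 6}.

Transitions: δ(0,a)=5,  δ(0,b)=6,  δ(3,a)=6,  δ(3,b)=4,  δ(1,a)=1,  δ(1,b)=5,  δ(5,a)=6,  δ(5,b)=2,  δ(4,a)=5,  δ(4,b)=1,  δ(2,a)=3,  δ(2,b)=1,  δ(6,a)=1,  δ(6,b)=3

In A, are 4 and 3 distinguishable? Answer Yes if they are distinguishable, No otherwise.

Reachable states from the start: {1,2,3,4,5,6}. Unreachable: {0} — drop them.
P0 = {1,2,4,6} | {3,5}.
Refine {1,2,4,6} on symbol a: members go to different blocks, giving {1,6} and {2,4}.
No further refinement is possible. Final partition (3 blocks): {1,6} | {3,5} | {2,4}.
4 and 3 end up in different blocks, so they are distinguishable. For instance, the string 'ε' is accepted from only 4.

Yes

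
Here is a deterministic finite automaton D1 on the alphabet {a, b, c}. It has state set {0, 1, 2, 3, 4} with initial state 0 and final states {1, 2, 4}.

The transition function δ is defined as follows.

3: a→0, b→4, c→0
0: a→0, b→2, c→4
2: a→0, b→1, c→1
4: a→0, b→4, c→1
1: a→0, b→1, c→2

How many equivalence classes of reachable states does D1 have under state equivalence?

First remove the unreachable states {3}; 4 states remain.
Start with accepting vs non-accepting: {1,2,4} | {0}.
No further refinement is possible. Final partition (2 blocks): {1,2,4} | {0}.

2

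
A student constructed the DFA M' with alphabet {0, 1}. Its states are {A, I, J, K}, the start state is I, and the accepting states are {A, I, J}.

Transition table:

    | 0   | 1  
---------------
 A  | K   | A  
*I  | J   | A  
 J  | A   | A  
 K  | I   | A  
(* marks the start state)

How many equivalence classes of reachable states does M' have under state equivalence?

4

P0 = {A,I,J} | {K}.
Split {A,I,J} by δ(·,0) → {I,J} and {A}.
Split {I,J} by δ(·,0) → {I} and {J}.
The partition is now stable with 4 blocks: {I} | {K} | {A} | {J}.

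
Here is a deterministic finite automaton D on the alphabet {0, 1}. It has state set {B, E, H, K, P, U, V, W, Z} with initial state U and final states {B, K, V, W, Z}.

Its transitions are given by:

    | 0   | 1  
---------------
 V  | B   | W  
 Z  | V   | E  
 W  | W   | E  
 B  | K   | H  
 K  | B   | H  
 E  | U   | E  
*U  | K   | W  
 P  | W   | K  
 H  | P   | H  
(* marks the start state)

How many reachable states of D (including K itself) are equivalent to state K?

States {V,Z} cannot be reached from the start state, so discard them.
P0 = {B,K,W} | {E,H,P,U}.
Refine {E,H,P,U} on symbol 0: members go to different blocks, giving {E,H} and {P,U}.
The partition is now stable with 3 blocks: {B,K,W} | {E,H} | {P,U}.
The equivalence class containing K is {B,K,W}, of size 3.

3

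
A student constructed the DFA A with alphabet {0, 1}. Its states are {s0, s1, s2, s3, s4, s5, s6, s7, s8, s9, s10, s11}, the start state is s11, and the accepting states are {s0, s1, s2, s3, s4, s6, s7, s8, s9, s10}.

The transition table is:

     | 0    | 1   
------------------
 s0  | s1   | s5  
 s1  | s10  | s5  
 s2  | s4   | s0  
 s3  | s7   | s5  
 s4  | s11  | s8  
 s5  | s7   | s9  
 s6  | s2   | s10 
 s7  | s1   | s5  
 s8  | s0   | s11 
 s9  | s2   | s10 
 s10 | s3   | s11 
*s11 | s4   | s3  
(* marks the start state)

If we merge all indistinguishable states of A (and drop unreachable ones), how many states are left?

10

Reachable states from the start: {s0,s1,s2,s3,s4,s5,s7,s8,s9,s10,s11}. Unreachable: {s6} — drop them.
Initial partition by acceptance: {s0,s1,s2,s3,s4,s7,s8,s9,s10} | {s5,s11}.
On input 0, block {s0,s1,s2,s3,s4,s7,s8,s9,s10} splits into {s0,s1,s2,s3,s7,s8,s9,s10} and {s4}.
Refine {s0,s1,s2,s3,s7,s8,s9,s10} on symbol 0: members go to different blocks, giving {s0,s1,s3,s7,s8,s9,s10} and {s2}.
Split {s0,s1,s3,s7,s8,s9,s10} by δ(·,0) → {s0,s1,s3,s7,s8,s10} and {s9}.
Refine {s5,s11} on symbol 0: members go to different blocks, giving {s5} and {s11}.
Split {s0,s1,s3,s7,s8,s10} by δ(·,1) → {s0,s1,s3,s7} and {s8,s10}.
Split {s0,s1,s3,s7} by δ(·,0) → {s0,s3,s7} and {s1}.
On input 0, block {s0,s3,s7} splits into {s0,s7} and {s3}.
Split {s8,s10} by δ(·,0) → {s8} and {s10}.
The partition is now stable with 10 blocks: {s0,s7} | {s5} | {s4} | {s2} | {s9} | {s11} | {s8} | {s1} | {s3} | {s10}.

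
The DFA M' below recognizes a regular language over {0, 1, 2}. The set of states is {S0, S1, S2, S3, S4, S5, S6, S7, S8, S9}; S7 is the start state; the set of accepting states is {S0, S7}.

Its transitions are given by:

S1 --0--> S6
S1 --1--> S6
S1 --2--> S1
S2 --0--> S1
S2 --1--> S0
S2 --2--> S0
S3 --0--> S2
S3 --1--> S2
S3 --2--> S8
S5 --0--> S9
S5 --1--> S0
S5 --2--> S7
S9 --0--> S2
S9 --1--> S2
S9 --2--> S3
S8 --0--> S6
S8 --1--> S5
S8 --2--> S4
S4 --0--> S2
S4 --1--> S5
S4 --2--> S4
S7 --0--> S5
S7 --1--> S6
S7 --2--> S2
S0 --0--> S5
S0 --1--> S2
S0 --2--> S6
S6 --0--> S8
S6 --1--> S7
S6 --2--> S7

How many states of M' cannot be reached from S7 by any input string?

0

Exploring from S7, all states are eventually visited, so none are unreachable.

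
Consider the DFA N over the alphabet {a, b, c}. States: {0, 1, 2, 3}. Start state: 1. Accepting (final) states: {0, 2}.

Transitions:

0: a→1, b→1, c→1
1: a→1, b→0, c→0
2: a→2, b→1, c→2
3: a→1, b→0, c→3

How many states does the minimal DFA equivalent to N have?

2

First remove the unreachable states {2,3}; 2 states remain.
Initial partition by acceptance: {0} | {1}.
The partition is now stable with 2 blocks: {0} | {1}.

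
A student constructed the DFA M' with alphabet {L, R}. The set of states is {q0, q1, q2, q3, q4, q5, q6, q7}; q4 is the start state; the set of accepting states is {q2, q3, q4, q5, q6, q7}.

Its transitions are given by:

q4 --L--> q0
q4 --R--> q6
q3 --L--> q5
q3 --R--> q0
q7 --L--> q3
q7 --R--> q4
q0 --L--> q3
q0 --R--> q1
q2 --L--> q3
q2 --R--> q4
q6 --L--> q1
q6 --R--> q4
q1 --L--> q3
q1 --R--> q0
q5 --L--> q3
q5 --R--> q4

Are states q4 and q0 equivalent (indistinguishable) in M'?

States {q2,q7} cannot be reached from the start state, so discard them.
P0 = {q3,q4,q5,q6} | {q0,q1}.
Refine {q3,q4,q5,q6} on symbol L: members go to different blocks, giving {q3,q5} and {q4,q6}.
Refine {q3,q5} on symbol R: members go to different blocks, giving {q3} and {q5}.
The partition is now stable with 4 blocks: {q3} | {q0,q1} | {q4,q6} | {q5}.
q4 and q0 end up in different blocks, so they are distinguishable. For instance, the string 'ε' is accepted from only q4.

No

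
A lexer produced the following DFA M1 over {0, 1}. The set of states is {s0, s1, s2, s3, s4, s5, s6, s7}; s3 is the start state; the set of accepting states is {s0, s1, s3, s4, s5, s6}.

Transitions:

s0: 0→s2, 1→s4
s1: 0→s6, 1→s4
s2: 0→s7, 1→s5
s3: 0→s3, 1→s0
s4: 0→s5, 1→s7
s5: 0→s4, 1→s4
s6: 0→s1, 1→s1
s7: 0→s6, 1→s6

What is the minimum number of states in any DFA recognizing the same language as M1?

Start with accepting vs non-accepting: {s0,s1,s3,s4,s5,s6} | {s2,s7}.
On input 0, block {s0,s1,s3,s4,s5,s6} splits into {s1,s3,s4,s5,s6} and {s0}.
Split {s1,s3,s4,s5,s6} by δ(·,1) → {s1,s5,s6} and {s3} and {s4}.
On input 0, block {s1,s5,s6} splits into {s1,s6} and {s5}.
Split {s1,s6} by δ(·,1) → {s1} and {s6}.
On input 0, block {s2,s7} splits into {s2} and {s7}.
Stable partition: {s1} | {s2} | {s0} | {s3} | {s4} | {s5} | {s6} | {s7} — 8 equivalence classes.

8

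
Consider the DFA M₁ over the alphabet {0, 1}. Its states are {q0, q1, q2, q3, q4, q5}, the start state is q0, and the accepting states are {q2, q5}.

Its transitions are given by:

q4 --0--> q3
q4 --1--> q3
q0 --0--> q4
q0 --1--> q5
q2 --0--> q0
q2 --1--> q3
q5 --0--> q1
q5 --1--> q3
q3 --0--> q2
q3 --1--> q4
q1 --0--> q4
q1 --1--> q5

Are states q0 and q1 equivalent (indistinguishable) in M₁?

Yes

All states are reachable from the start state.
Start with accepting vs non-accepting: {q2,q5} | {q0,q1,q3,q4}.
On input 0, block {q0,q1,q3,q4} splits into {q0,q1,q4} and {q3}.
Refine {q0,q1,q4} on symbol 0: members go to different blocks, giving {q0,q1} and {q4}.
The partition is now stable with 4 blocks: {q2,q5} | {q0,q1} | {q3} | {q4}.
q0 and q1 lie in the same block of the stable partition, so they are equivalent — no string distinguishes them.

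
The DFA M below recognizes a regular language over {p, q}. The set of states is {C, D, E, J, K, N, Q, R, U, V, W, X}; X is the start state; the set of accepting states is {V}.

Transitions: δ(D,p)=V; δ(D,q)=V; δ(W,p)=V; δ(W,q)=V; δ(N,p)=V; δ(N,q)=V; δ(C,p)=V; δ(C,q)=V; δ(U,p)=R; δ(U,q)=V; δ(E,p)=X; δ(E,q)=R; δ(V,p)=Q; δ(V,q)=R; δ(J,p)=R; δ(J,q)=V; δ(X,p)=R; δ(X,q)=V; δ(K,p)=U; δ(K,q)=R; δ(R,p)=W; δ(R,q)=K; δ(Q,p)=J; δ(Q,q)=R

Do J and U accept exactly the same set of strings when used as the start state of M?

States {C,D,E,N} cannot be reached from the start state, so discard them.
Start with accepting vs non-accepting: {V} | {J,K,Q,R,U,W,X}.
Refine {J,K,Q,R,U,W,X} on symbol p: members go to different blocks, giving {J,K,Q,R,U,X} and {W}.
Refine {J,K,Q,R,U,X} on symbol p: members go to different blocks, giving {J,K,Q,U,X} and {R}.
Refine {J,K,Q,U,X} on symbol p: members go to different blocks, giving {J,U,X} and {K,Q}.
Stable partition: {V} | {J,U,X} | {W} | {R} | {K,Q} — 5 equivalence classes.
J and U lie in the same block of the stable partition, so they are equivalent — no string distinguishes them.

Yes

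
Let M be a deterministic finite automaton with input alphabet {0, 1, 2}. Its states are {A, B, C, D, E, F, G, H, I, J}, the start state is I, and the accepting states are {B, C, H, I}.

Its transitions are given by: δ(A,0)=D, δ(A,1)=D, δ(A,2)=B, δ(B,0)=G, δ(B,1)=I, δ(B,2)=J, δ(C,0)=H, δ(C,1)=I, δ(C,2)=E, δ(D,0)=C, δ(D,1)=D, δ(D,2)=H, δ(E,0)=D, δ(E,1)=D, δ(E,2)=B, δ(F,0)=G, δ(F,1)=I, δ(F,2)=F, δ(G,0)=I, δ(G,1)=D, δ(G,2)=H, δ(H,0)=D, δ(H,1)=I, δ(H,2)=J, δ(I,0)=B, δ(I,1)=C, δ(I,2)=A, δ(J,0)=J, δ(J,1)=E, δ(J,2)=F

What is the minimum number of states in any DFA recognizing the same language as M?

6

Every state is reachable, so we keep all 10.
Start with accepting vs non-accepting: {B,C,H,I} | {A,D,E,F,G,J}.
Refine {B,C,H,I} on symbol 0: members go to different blocks, giving {B,H} and {C,I}.
On input 0, block {A,D,E,F,G,J} splits into {A,E,F,J} and {D,G}.
On input 0, block {A,E,F,J} splits into {A,E,F} and {J}.
Refine {A,E,F} on symbol 1: members go to different blocks, giving {A,E} and {F}.
The partition is now stable with 6 blocks: {B,H} | {A,E} | {C,I} | {D,G} | {J} | {F}.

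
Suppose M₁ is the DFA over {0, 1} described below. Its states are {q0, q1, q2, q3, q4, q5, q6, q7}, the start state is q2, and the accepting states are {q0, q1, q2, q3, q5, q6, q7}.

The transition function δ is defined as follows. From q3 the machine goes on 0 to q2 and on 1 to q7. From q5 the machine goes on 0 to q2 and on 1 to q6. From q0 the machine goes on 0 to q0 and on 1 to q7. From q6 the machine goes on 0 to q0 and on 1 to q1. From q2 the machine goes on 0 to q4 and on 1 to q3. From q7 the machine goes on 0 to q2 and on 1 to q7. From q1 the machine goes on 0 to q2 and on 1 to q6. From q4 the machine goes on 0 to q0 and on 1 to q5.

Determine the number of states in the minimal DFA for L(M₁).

6

Start with accepting vs non-accepting: {q0,q1,q2,q3,q5,q6,q7} | {q4}.
Refine {q0,q1,q2,q3,q5,q6,q7} on symbol 0: members go to different blocks, giving {q0,q1,q3,q5,q6,q7} and {q2}.
Split {q0,q1,q3,q5,q6,q7} by δ(·,0) → {q1,q3,q5,q7} and {q0,q6}.
Split {q1,q3,q5,q7} by δ(·,1) → {q1,q5} and {q3,q7}.
Split {q0,q6} by δ(·,1) → {q0} and {q6}.
No further refinement is possible. Final partition (6 blocks): {q1,q5} | {q4} | {q2} | {q0} | {q3,q7} | {q6}.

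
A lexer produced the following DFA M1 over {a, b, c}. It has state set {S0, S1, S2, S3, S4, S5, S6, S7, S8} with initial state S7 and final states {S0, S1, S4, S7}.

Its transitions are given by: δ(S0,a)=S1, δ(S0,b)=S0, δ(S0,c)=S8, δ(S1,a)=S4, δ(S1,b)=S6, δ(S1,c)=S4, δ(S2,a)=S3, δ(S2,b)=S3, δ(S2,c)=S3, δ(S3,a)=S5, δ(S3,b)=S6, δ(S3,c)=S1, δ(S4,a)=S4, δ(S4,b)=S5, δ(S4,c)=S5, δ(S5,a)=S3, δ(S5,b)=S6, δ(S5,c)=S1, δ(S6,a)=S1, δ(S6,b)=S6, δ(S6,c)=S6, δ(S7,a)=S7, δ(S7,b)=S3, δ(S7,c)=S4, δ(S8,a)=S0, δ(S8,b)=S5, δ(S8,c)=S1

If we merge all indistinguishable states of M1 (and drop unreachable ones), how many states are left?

5

Reachable states from the start: {S1,S3,S4,S5,S6,S7}. Unreachable: {S0,S2,S8} — drop them.
P0 = {S1,S4,S7} | {S3,S5,S6}.
Refine {S1,S4,S7} on symbol c: members go to different blocks, giving {S1,S7} and {S4}.
Split {S1,S7} by δ(·,a) → {S1} and {S7}.
Refine {S3,S5,S6} on symbol a: members go to different blocks, giving {S3,S5} and {S6}.
Stable partition: {S1} | {S3,S5} | {S4} | {S7} | {S6} — 5 equivalence classes.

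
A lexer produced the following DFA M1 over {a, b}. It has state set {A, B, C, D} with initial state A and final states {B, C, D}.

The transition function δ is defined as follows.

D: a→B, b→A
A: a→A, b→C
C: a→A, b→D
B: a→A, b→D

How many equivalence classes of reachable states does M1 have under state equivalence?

All states are reachable from the start state.
Initial partition by acceptance: {B,C,D} | {A}.
Refine {B,C,D} on symbol a: members go to different blocks, giving {B,C} and {D}.
The partition is now stable with 3 blocks: {B,C} | {A} | {D}.

3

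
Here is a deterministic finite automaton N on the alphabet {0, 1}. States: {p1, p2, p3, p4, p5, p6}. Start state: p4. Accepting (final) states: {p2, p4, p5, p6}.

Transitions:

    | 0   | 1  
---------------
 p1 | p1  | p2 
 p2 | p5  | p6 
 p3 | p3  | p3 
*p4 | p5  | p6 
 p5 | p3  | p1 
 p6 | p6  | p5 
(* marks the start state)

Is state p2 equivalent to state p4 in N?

Yes

Initial partition by acceptance: {p2,p4,p5,p6} | {p1,p3}.
On input 0, block {p2,p4,p5,p6} splits into {p2,p4,p6} and {p5}.
Split {p2,p4,p6} by δ(·,0) → {p2,p4} and {p6}.
Split {p1,p3} by δ(·,1) → {p1} and {p3}.
Stable partition: {p2,p4} | {p1} | {p5} | {p6} | {p3} — 5 equivalence classes.
p2 and p4 lie in the same block of the stable partition, so they are equivalent — no string distinguishes them.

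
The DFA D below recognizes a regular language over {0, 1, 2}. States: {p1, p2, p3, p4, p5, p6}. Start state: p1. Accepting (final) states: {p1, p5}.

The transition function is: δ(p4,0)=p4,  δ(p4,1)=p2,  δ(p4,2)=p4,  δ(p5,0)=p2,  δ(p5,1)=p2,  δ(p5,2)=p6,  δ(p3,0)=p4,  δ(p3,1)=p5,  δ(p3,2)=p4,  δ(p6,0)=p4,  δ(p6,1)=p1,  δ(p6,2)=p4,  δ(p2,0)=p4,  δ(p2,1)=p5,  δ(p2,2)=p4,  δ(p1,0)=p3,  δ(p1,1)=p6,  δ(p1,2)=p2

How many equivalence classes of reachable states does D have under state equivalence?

3

All states are reachable from the start state.
Start with accepting vs non-accepting: {p1,p5} | {p2,p3,p4,p6}.
Refine {p2,p3,p4,p6} on symbol 1: members go to different blocks, giving {p2,p3,p6} and {p4}.
Stable partition: {p1,p5} | {p2,p3,p6} | {p4} — 3 equivalence classes.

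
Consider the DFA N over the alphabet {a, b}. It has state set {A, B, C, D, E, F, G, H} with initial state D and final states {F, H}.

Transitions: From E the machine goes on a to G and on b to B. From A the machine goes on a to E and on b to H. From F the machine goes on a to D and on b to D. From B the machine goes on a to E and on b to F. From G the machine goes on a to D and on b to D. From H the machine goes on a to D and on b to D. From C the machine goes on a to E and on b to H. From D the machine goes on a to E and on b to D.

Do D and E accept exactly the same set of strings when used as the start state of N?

First remove the unreachable states {A,C,H}; 5 states remain.
P0 = {F} | {B,D,E,G}.
On input b, block {B,D,E,G} splits into {D,E,G} and {B}.
On input b, block {D,E,G} splits into {D,G} and {E}.
On input a, block {D,G} splits into {D} and {G}.
Stable partition: {F} | {D} | {B} | {E} | {G} — 5 equivalence classes.
D and E end up in different blocks, so they are distinguishable. For instance, the string 'bb' is accepted from only E.

No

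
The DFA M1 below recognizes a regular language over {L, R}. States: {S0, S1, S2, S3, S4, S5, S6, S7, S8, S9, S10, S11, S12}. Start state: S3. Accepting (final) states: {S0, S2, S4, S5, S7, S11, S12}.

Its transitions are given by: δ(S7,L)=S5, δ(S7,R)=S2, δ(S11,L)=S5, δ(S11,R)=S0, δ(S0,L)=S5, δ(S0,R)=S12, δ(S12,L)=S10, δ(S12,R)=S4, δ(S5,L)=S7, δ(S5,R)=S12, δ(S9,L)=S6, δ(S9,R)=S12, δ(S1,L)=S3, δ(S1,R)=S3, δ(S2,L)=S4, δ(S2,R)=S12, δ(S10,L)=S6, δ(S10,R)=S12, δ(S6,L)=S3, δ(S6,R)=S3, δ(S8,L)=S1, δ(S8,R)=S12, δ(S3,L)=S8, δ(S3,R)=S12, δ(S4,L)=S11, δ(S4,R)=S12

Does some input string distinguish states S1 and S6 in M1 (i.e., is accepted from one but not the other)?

States {S9} cannot be reached from the start state, so discard them.
P0 = {S0,S2,S4,S5,S7,S11,S12} | {S1,S3,S6,S8,S10}.
Refine {S0,S2,S4,S5,S7,S11,S12} on symbol L: members go to different blocks, giving {S0,S2,S4,S5,S7,S11} and {S12}.
Split {S0,S2,S4,S5,S7,S11} by δ(·,R) → {S0,S2,S4,S5} and {S7,S11}.
On input L, block {S0,S2,S4,S5} splits into {S0,S2} and {S4,S5}.
On input R, block {S1,S3,S6,S8,S10} splits into {S3,S8,S10} and {S1,S6}.
On input L, block {S3,S8,S10} splits into {S8,S10} and {S3}.
The partition is now stable with 7 blocks: {S0,S2} | {S8,S10} | {S12} | {S7,S11} | {S4,S5} | {S1,S6} | {S3}.
S1 and S6 lie in the same block of the stable partition, so they are equivalent — no string distinguishes them.

No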